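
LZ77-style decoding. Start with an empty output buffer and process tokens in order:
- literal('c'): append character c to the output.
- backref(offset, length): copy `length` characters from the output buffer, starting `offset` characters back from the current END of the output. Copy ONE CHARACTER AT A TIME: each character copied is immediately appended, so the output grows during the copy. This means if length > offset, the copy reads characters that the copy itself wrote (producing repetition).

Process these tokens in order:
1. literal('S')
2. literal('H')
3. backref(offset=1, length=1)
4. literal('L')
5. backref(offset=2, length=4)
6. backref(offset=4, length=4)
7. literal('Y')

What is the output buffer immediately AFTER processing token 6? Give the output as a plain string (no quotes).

Token 1: literal('S'). Output: "S"
Token 2: literal('H'). Output: "SH"
Token 3: backref(off=1, len=1). Copied 'H' from pos 1. Output: "SHH"
Token 4: literal('L'). Output: "SHHL"
Token 5: backref(off=2, len=4) (overlapping!). Copied 'HLHL' from pos 2. Output: "SHHLHLHL"
Token 6: backref(off=4, len=4). Copied 'HLHL' from pos 4. Output: "SHHLHLHLHLHL"

Answer: SHHLHLHLHLHL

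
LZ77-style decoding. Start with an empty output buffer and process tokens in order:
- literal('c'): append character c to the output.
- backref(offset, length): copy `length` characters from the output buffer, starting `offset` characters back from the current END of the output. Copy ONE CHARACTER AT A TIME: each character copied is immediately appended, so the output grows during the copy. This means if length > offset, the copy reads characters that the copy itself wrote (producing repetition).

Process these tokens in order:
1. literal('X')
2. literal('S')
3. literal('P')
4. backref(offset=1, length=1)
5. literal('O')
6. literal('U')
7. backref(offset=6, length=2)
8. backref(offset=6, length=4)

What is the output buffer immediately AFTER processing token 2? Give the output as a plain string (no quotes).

Token 1: literal('X'). Output: "X"
Token 2: literal('S'). Output: "XS"

Answer: XS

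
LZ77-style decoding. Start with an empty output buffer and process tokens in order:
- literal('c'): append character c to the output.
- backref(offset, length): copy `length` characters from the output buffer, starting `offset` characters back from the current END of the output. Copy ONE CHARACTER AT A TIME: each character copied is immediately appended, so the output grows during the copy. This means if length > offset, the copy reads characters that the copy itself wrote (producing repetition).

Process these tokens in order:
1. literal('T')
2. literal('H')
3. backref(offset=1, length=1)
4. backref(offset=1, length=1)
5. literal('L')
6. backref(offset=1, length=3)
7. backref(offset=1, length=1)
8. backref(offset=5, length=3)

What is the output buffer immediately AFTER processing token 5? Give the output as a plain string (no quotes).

Answer: THHHL

Derivation:
Token 1: literal('T'). Output: "T"
Token 2: literal('H'). Output: "TH"
Token 3: backref(off=1, len=1). Copied 'H' from pos 1. Output: "THH"
Token 4: backref(off=1, len=1). Copied 'H' from pos 2. Output: "THHH"
Token 5: literal('L'). Output: "THHHL"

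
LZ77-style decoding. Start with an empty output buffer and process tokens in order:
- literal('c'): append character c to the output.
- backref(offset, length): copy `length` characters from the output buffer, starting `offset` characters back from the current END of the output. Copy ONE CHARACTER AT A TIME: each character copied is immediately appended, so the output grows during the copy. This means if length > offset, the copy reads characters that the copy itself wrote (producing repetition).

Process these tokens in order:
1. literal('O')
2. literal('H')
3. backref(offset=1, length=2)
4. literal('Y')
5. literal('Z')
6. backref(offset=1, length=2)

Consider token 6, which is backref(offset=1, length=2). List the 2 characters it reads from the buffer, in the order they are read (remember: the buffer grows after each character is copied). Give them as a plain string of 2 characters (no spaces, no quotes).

Answer: ZZ

Derivation:
Token 1: literal('O'). Output: "O"
Token 2: literal('H'). Output: "OH"
Token 3: backref(off=1, len=2) (overlapping!). Copied 'HH' from pos 1. Output: "OHHH"
Token 4: literal('Y'). Output: "OHHHY"
Token 5: literal('Z'). Output: "OHHHYZ"
Token 6: backref(off=1, len=2). Buffer before: "OHHHYZ" (len 6)
  byte 1: read out[5]='Z', append. Buffer now: "OHHHYZZ"
  byte 2: read out[6]='Z', append. Buffer now: "OHHHYZZZ"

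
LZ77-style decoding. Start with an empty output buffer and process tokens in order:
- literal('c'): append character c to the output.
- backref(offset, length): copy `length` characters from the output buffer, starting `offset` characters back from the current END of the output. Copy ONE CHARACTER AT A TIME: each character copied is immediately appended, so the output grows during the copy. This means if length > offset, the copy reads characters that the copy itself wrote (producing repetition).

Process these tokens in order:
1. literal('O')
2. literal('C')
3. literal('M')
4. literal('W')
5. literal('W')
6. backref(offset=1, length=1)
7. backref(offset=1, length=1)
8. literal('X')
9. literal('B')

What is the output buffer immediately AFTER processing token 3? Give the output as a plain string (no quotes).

Token 1: literal('O'). Output: "O"
Token 2: literal('C'). Output: "OC"
Token 3: literal('M'). Output: "OCM"

Answer: OCM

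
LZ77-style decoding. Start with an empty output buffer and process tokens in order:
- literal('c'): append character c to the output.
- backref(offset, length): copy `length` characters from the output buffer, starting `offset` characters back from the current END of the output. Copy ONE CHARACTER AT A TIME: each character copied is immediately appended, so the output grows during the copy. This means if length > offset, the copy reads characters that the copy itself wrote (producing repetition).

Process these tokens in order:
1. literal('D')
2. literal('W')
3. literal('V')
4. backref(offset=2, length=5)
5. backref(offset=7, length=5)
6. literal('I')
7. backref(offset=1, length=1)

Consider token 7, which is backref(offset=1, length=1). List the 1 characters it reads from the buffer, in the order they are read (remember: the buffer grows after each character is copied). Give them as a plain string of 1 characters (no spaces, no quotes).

Token 1: literal('D'). Output: "D"
Token 2: literal('W'). Output: "DW"
Token 3: literal('V'). Output: "DWV"
Token 4: backref(off=2, len=5) (overlapping!). Copied 'WVWVW' from pos 1. Output: "DWVWVWVW"
Token 5: backref(off=7, len=5). Copied 'WVWVW' from pos 1. Output: "DWVWVWVWWVWVW"
Token 6: literal('I'). Output: "DWVWVWVWWVWVWI"
Token 7: backref(off=1, len=1). Buffer before: "DWVWVWVWWVWVWI" (len 14)
  byte 1: read out[13]='I', append. Buffer now: "DWVWVWVWWVWVWII"

Answer: I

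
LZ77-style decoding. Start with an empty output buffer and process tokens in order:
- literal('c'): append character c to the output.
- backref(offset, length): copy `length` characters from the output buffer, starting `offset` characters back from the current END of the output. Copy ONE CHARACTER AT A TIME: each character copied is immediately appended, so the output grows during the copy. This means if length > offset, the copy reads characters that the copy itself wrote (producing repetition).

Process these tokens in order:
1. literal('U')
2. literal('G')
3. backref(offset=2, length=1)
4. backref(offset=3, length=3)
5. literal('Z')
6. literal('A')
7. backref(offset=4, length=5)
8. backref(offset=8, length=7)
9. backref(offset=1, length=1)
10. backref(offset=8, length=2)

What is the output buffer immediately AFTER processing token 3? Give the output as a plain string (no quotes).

Token 1: literal('U'). Output: "U"
Token 2: literal('G'). Output: "UG"
Token 3: backref(off=2, len=1). Copied 'U' from pos 0. Output: "UGU"

Answer: UGU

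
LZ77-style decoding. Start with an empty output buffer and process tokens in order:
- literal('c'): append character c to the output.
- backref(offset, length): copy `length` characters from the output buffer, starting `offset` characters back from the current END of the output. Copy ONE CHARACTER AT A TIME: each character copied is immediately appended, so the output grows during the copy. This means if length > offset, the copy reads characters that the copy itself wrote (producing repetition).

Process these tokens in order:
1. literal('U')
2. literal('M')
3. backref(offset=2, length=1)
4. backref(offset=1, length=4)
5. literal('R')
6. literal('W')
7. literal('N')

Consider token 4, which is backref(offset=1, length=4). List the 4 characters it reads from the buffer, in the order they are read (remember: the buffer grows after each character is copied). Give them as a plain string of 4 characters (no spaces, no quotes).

Answer: UUUU

Derivation:
Token 1: literal('U'). Output: "U"
Token 2: literal('M'). Output: "UM"
Token 3: backref(off=2, len=1). Copied 'U' from pos 0. Output: "UMU"
Token 4: backref(off=1, len=4). Buffer before: "UMU" (len 3)
  byte 1: read out[2]='U', append. Buffer now: "UMUU"
  byte 2: read out[3]='U', append. Buffer now: "UMUUU"
  byte 3: read out[4]='U', append. Buffer now: "UMUUUU"
  byte 4: read out[5]='U', append. Buffer now: "UMUUUUU"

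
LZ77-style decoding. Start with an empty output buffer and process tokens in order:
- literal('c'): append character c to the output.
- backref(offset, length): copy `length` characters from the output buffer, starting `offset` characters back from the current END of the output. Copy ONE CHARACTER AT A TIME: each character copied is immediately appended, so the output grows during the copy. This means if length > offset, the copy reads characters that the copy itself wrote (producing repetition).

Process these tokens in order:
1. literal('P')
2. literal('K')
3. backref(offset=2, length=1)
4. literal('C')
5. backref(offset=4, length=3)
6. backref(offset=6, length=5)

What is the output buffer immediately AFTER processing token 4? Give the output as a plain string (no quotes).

Answer: PKPC

Derivation:
Token 1: literal('P'). Output: "P"
Token 2: literal('K'). Output: "PK"
Token 3: backref(off=2, len=1). Copied 'P' from pos 0. Output: "PKP"
Token 4: literal('C'). Output: "PKPC"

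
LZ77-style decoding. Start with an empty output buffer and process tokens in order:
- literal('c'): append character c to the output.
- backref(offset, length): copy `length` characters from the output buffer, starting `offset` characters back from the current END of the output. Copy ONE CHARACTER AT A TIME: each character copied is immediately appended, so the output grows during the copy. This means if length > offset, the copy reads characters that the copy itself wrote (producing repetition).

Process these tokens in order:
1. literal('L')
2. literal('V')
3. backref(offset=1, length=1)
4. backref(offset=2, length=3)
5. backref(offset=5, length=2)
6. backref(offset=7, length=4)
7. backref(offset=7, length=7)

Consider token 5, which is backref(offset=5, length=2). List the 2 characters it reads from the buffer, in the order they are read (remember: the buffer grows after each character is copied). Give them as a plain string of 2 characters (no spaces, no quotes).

Answer: VV

Derivation:
Token 1: literal('L'). Output: "L"
Token 2: literal('V'). Output: "LV"
Token 3: backref(off=1, len=1). Copied 'V' from pos 1. Output: "LVV"
Token 4: backref(off=2, len=3) (overlapping!). Copied 'VVV' from pos 1. Output: "LVVVVV"
Token 5: backref(off=5, len=2). Buffer before: "LVVVVV" (len 6)
  byte 1: read out[1]='V', append. Buffer now: "LVVVVVV"
  byte 2: read out[2]='V', append. Buffer now: "LVVVVVVV"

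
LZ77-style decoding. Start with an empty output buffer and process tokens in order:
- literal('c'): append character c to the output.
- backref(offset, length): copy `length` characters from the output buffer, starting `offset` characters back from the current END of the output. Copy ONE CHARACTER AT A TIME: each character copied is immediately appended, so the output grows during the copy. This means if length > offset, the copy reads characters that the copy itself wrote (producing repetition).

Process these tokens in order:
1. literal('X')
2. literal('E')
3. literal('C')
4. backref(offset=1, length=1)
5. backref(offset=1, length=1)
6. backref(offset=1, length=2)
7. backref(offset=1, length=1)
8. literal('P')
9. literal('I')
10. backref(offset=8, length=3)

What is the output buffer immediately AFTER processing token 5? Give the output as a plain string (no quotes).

Token 1: literal('X'). Output: "X"
Token 2: literal('E'). Output: "XE"
Token 3: literal('C'). Output: "XEC"
Token 4: backref(off=1, len=1). Copied 'C' from pos 2. Output: "XECC"
Token 5: backref(off=1, len=1). Copied 'C' from pos 3. Output: "XECCC"

Answer: XECCC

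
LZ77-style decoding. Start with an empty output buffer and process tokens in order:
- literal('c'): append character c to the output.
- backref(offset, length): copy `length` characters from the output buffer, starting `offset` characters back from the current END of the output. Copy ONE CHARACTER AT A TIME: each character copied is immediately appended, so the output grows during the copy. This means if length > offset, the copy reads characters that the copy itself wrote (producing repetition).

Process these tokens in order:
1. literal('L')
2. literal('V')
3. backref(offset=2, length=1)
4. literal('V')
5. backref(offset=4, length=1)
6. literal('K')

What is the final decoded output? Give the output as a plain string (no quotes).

Answer: LVLVLK

Derivation:
Token 1: literal('L'). Output: "L"
Token 2: literal('V'). Output: "LV"
Token 3: backref(off=2, len=1). Copied 'L' from pos 0. Output: "LVL"
Token 4: literal('V'). Output: "LVLV"
Token 5: backref(off=4, len=1). Copied 'L' from pos 0. Output: "LVLVL"
Token 6: literal('K'). Output: "LVLVLK"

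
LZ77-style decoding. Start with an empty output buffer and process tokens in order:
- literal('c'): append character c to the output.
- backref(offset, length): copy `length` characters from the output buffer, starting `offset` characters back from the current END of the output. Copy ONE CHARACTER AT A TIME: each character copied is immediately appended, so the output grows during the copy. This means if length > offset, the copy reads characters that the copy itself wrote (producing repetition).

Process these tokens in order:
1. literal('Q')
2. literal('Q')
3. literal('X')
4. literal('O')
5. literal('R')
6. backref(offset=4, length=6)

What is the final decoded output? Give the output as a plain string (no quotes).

Token 1: literal('Q'). Output: "Q"
Token 2: literal('Q'). Output: "QQ"
Token 3: literal('X'). Output: "QQX"
Token 4: literal('O'). Output: "QQXO"
Token 5: literal('R'). Output: "QQXOR"
Token 6: backref(off=4, len=6) (overlapping!). Copied 'QXORQX' from pos 1. Output: "QQXORQXORQX"

Answer: QQXORQXORQX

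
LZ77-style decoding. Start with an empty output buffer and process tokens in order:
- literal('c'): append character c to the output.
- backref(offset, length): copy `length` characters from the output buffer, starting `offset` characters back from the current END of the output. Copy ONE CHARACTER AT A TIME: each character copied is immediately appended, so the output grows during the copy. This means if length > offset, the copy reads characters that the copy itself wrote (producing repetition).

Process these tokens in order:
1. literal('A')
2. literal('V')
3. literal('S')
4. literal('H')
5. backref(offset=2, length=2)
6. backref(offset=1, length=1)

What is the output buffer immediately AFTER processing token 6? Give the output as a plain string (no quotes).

Answer: AVSHSHH

Derivation:
Token 1: literal('A'). Output: "A"
Token 2: literal('V'). Output: "AV"
Token 3: literal('S'). Output: "AVS"
Token 4: literal('H'). Output: "AVSH"
Token 5: backref(off=2, len=2). Copied 'SH' from pos 2. Output: "AVSHSH"
Token 6: backref(off=1, len=1). Copied 'H' from pos 5. Output: "AVSHSHH"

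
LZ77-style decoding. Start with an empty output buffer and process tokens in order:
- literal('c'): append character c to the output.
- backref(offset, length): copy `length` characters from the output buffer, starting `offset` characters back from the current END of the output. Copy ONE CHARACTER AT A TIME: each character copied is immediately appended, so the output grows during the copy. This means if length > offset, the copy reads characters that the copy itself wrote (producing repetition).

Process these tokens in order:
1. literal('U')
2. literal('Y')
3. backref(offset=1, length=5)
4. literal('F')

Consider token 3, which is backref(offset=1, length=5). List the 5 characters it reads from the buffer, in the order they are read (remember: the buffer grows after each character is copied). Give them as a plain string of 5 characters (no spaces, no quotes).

Answer: YYYYY

Derivation:
Token 1: literal('U'). Output: "U"
Token 2: literal('Y'). Output: "UY"
Token 3: backref(off=1, len=5). Buffer before: "UY" (len 2)
  byte 1: read out[1]='Y', append. Buffer now: "UYY"
  byte 2: read out[2]='Y', append. Buffer now: "UYYY"
  byte 3: read out[3]='Y', append. Buffer now: "UYYYY"
  byte 4: read out[4]='Y', append. Buffer now: "UYYYYY"
  byte 5: read out[5]='Y', append. Buffer now: "UYYYYYY"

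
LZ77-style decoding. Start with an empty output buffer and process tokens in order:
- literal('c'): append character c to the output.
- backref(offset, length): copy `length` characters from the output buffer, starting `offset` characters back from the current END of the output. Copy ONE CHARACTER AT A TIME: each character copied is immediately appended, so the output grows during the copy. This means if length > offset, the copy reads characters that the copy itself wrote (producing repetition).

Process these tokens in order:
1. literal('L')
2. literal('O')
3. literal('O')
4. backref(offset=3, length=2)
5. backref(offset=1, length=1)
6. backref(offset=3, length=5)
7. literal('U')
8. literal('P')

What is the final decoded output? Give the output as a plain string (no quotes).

Answer: LOOLOOLOOLOUP

Derivation:
Token 1: literal('L'). Output: "L"
Token 2: literal('O'). Output: "LO"
Token 3: literal('O'). Output: "LOO"
Token 4: backref(off=3, len=2). Copied 'LO' from pos 0. Output: "LOOLO"
Token 5: backref(off=1, len=1). Copied 'O' from pos 4. Output: "LOOLOO"
Token 6: backref(off=3, len=5) (overlapping!). Copied 'LOOLO' from pos 3. Output: "LOOLOOLOOLO"
Token 7: literal('U'). Output: "LOOLOOLOOLOU"
Token 8: literal('P'). Output: "LOOLOOLOOLOUP"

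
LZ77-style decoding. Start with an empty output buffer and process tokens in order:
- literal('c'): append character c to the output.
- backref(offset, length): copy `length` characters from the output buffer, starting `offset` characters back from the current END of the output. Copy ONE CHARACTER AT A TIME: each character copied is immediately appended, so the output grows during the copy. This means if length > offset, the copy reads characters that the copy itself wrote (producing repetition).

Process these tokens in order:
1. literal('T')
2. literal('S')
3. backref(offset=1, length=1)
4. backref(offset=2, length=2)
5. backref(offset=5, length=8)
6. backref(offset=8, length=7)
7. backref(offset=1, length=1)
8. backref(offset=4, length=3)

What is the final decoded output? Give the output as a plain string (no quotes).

Answer: TSSSSTSSSSTSSTSSSSTSSSTS

Derivation:
Token 1: literal('T'). Output: "T"
Token 2: literal('S'). Output: "TS"
Token 3: backref(off=1, len=1). Copied 'S' from pos 1. Output: "TSS"
Token 4: backref(off=2, len=2). Copied 'SS' from pos 1. Output: "TSSSS"
Token 5: backref(off=5, len=8) (overlapping!). Copied 'TSSSSTSS' from pos 0. Output: "TSSSSTSSSSTSS"
Token 6: backref(off=8, len=7). Copied 'TSSSSTS' from pos 5. Output: "TSSSSTSSSSTSSTSSSSTS"
Token 7: backref(off=1, len=1). Copied 'S' from pos 19. Output: "TSSSSTSSSSTSSTSSSSTSS"
Token 8: backref(off=4, len=3). Copied 'STS' from pos 17. Output: "TSSSSTSSSSTSSTSSSSTSSSTS"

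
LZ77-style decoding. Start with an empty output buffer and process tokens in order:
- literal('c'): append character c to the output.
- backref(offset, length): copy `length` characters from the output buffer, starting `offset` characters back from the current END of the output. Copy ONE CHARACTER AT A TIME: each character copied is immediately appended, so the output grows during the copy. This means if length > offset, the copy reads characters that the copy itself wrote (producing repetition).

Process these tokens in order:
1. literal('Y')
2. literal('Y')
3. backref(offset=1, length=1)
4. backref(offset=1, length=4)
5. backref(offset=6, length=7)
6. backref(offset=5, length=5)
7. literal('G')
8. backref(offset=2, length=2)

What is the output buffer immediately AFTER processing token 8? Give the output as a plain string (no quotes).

Answer: YYYYYYYYYYYYYYYYYYYGYG

Derivation:
Token 1: literal('Y'). Output: "Y"
Token 2: literal('Y'). Output: "YY"
Token 3: backref(off=1, len=1). Copied 'Y' from pos 1. Output: "YYY"
Token 4: backref(off=1, len=4) (overlapping!). Copied 'YYYY' from pos 2. Output: "YYYYYYY"
Token 5: backref(off=6, len=7) (overlapping!). Copied 'YYYYYYY' from pos 1. Output: "YYYYYYYYYYYYYY"
Token 6: backref(off=5, len=5). Copied 'YYYYY' from pos 9. Output: "YYYYYYYYYYYYYYYYYYY"
Token 7: literal('G'). Output: "YYYYYYYYYYYYYYYYYYYG"
Token 8: backref(off=2, len=2). Copied 'YG' from pos 18. Output: "YYYYYYYYYYYYYYYYYYYGYG"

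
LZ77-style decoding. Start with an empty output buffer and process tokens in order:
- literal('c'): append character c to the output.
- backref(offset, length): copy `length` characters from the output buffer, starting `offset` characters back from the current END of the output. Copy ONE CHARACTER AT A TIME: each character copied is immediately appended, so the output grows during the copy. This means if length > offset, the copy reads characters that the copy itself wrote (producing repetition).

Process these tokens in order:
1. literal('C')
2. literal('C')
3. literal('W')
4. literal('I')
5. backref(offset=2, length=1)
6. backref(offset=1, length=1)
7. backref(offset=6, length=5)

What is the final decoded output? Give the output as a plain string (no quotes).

Answer: CCWIWWCCWIW

Derivation:
Token 1: literal('C'). Output: "C"
Token 2: literal('C'). Output: "CC"
Token 3: literal('W'). Output: "CCW"
Token 4: literal('I'). Output: "CCWI"
Token 5: backref(off=2, len=1). Copied 'W' from pos 2. Output: "CCWIW"
Token 6: backref(off=1, len=1). Copied 'W' from pos 4. Output: "CCWIWW"
Token 7: backref(off=6, len=5). Copied 'CCWIW' from pos 0. Output: "CCWIWWCCWIW"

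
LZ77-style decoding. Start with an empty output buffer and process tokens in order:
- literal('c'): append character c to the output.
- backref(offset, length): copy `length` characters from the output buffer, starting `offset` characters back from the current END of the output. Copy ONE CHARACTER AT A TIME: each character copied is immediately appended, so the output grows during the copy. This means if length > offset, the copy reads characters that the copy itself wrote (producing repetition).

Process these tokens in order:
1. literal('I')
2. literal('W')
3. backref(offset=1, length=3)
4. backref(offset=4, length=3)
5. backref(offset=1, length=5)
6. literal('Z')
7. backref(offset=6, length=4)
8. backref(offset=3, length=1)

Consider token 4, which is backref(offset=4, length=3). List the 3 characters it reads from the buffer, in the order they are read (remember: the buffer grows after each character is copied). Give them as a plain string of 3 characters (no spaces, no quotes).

Answer: WWW

Derivation:
Token 1: literal('I'). Output: "I"
Token 2: literal('W'). Output: "IW"
Token 3: backref(off=1, len=3) (overlapping!). Copied 'WWW' from pos 1. Output: "IWWWW"
Token 4: backref(off=4, len=3). Buffer before: "IWWWW" (len 5)
  byte 1: read out[1]='W', append. Buffer now: "IWWWWW"
  byte 2: read out[2]='W', append. Buffer now: "IWWWWWW"
  byte 3: read out[3]='W', append. Buffer now: "IWWWWWWW"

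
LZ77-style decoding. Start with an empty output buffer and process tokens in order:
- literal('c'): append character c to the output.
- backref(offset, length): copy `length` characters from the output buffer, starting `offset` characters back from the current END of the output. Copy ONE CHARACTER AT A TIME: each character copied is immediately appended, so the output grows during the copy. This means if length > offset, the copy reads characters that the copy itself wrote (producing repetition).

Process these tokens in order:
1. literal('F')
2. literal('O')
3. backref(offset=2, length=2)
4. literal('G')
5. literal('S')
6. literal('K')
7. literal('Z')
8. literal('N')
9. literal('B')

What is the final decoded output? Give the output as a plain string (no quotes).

Token 1: literal('F'). Output: "F"
Token 2: literal('O'). Output: "FO"
Token 3: backref(off=2, len=2). Copied 'FO' from pos 0. Output: "FOFO"
Token 4: literal('G'). Output: "FOFOG"
Token 5: literal('S'). Output: "FOFOGS"
Token 6: literal('K'). Output: "FOFOGSK"
Token 7: literal('Z'). Output: "FOFOGSKZ"
Token 8: literal('N'). Output: "FOFOGSKZN"
Token 9: literal('B'). Output: "FOFOGSKZNB"

Answer: FOFOGSKZNB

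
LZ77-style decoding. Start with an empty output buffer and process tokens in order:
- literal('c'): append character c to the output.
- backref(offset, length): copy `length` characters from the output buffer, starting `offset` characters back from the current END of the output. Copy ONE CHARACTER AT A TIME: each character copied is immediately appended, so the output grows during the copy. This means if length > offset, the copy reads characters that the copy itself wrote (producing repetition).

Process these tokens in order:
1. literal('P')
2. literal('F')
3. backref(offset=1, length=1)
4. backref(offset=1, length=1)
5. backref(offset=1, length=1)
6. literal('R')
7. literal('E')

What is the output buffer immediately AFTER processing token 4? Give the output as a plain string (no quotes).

Answer: PFFF

Derivation:
Token 1: literal('P'). Output: "P"
Token 2: literal('F'). Output: "PF"
Token 3: backref(off=1, len=1). Copied 'F' from pos 1. Output: "PFF"
Token 4: backref(off=1, len=1). Copied 'F' from pos 2. Output: "PFFF"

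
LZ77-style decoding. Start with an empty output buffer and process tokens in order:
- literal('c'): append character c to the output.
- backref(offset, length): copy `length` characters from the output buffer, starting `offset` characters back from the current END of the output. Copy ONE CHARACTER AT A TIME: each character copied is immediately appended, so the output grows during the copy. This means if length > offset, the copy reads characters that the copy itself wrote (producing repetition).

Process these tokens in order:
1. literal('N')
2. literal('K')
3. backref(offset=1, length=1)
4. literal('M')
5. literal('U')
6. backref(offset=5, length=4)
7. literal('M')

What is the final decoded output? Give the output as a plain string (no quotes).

Token 1: literal('N'). Output: "N"
Token 2: literal('K'). Output: "NK"
Token 3: backref(off=1, len=1). Copied 'K' from pos 1. Output: "NKK"
Token 4: literal('M'). Output: "NKKM"
Token 5: literal('U'). Output: "NKKMU"
Token 6: backref(off=5, len=4). Copied 'NKKM' from pos 0. Output: "NKKMUNKKM"
Token 7: literal('M'). Output: "NKKMUNKKMM"

Answer: NKKMUNKKMM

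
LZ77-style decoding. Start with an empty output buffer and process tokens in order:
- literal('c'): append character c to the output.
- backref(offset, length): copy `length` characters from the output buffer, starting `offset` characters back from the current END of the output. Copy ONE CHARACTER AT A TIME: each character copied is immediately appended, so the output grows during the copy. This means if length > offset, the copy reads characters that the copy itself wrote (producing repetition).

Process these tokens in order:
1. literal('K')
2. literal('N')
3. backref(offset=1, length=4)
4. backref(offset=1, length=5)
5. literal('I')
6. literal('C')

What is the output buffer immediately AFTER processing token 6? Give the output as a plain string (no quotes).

Token 1: literal('K'). Output: "K"
Token 2: literal('N'). Output: "KN"
Token 3: backref(off=1, len=4) (overlapping!). Copied 'NNNN' from pos 1. Output: "KNNNNN"
Token 4: backref(off=1, len=5) (overlapping!). Copied 'NNNNN' from pos 5. Output: "KNNNNNNNNNN"
Token 5: literal('I'). Output: "KNNNNNNNNNNI"
Token 6: literal('C'). Output: "KNNNNNNNNNNIC"

Answer: KNNNNNNNNNNIC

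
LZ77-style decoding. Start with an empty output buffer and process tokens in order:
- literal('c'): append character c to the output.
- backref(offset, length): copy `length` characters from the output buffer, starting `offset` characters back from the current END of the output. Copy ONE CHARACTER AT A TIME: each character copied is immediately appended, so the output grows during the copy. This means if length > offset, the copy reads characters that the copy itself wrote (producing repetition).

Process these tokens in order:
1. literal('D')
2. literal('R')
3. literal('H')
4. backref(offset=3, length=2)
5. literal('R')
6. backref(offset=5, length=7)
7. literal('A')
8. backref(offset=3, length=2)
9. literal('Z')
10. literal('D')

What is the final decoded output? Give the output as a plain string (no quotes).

Answer: DRHDRRRHDRRRHARHZD

Derivation:
Token 1: literal('D'). Output: "D"
Token 2: literal('R'). Output: "DR"
Token 3: literal('H'). Output: "DRH"
Token 4: backref(off=3, len=2). Copied 'DR' from pos 0. Output: "DRHDR"
Token 5: literal('R'). Output: "DRHDRR"
Token 6: backref(off=5, len=7) (overlapping!). Copied 'RHDRRRH' from pos 1. Output: "DRHDRRRHDRRRH"
Token 7: literal('A'). Output: "DRHDRRRHDRRRHA"
Token 8: backref(off=3, len=2). Copied 'RH' from pos 11. Output: "DRHDRRRHDRRRHARH"
Token 9: literal('Z'). Output: "DRHDRRRHDRRRHARHZ"
Token 10: literal('D'). Output: "DRHDRRRHDRRRHARHZD"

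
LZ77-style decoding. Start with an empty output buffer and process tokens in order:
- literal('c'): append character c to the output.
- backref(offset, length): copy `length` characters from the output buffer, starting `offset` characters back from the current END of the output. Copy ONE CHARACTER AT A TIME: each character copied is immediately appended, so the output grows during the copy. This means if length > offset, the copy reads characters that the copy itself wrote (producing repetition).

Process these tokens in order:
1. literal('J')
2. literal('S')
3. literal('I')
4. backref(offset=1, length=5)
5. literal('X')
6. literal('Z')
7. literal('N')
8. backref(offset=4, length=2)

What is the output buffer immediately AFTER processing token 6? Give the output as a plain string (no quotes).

Token 1: literal('J'). Output: "J"
Token 2: literal('S'). Output: "JS"
Token 3: literal('I'). Output: "JSI"
Token 4: backref(off=1, len=5) (overlapping!). Copied 'IIIII' from pos 2. Output: "JSIIIIII"
Token 5: literal('X'). Output: "JSIIIIIIX"
Token 6: literal('Z'). Output: "JSIIIIIIXZ"

Answer: JSIIIIIIXZ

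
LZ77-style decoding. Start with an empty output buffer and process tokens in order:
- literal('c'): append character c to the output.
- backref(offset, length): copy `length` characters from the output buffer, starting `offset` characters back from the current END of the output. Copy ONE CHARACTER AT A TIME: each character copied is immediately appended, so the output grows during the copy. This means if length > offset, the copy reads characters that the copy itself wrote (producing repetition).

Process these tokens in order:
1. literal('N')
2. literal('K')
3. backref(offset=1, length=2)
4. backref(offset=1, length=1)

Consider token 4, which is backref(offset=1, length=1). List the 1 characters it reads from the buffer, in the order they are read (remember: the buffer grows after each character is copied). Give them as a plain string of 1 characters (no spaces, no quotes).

Token 1: literal('N'). Output: "N"
Token 2: literal('K'). Output: "NK"
Token 3: backref(off=1, len=2) (overlapping!). Copied 'KK' from pos 1. Output: "NKKK"
Token 4: backref(off=1, len=1). Buffer before: "NKKK" (len 4)
  byte 1: read out[3]='K', append. Buffer now: "NKKKK"

Answer: K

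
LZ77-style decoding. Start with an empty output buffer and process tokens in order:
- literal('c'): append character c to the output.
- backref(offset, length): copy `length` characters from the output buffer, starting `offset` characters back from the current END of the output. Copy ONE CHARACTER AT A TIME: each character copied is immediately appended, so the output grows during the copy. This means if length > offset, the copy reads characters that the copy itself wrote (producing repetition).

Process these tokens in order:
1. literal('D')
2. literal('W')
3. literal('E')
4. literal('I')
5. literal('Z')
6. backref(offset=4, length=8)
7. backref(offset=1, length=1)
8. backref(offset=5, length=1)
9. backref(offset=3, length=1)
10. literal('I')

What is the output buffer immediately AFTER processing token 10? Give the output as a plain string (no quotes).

Token 1: literal('D'). Output: "D"
Token 2: literal('W'). Output: "DW"
Token 3: literal('E'). Output: "DWE"
Token 4: literal('I'). Output: "DWEI"
Token 5: literal('Z'). Output: "DWEIZ"
Token 6: backref(off=4, len=8) (overlapping!). Copied 'WEIZWEIZ' from pos 1. Output: "DWEIZWEIZWEIZ"
Token 7: backref(off=1, len=1). Copied 'Z' from pos 12. Output: "DWEIZWEIZWEIZZ"
Token 8: backref(off=5, len=1). Copied 'W' from pos 9. Output: "DWEIZWEIZWEIZZW"
Token 9: backref(off=3, len=1). Copied 'Z' from pos 12. Output: "DWEIZWEIZWEIZZWZ"
Token 10: literal('I'). Output: "DWEIZWEIZWEIZZWZI"

Answer: DWEIZWEIZWEIZZWZI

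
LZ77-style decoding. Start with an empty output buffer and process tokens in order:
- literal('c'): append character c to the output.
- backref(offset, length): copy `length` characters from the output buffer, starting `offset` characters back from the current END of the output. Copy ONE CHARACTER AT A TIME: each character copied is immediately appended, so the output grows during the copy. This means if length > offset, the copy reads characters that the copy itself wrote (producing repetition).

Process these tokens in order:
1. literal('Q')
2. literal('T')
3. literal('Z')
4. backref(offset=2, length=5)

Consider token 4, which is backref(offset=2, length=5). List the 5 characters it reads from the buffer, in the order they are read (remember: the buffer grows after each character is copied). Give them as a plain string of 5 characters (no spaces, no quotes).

Token 1: literal('Q'). Output: "Q"
Token 2: literal('T'). Output: "QT"
Token 3: literal('Z'). Output: "QTZ"
Token 4: backref(off=2, len=5). Buffer before: "QTZ" (len 3)
  byte 1: read out[1]='T', append. Buffer now: "QTZT"
  byte 2: read out[2]='Z', append. Buffer now: "QTZTZ"
  byte 3: read out[3]='T', append. Buffer now: "QTZTZT"
  byte 4: read out[4]='Z', append. Buffer now: "QTZTZTZ"
  byte 5: read out[5]='T', append. Buffer now: "QTZTZTZT"

Answer: TZTZT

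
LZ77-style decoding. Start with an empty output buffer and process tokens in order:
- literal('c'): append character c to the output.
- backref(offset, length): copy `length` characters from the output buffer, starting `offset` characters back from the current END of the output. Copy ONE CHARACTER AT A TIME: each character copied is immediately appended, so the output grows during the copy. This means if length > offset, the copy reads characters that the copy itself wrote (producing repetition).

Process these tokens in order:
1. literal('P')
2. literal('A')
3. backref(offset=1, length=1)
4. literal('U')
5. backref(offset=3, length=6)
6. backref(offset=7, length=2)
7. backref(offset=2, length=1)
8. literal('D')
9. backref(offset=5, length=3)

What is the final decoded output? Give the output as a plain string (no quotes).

Token 1: literal('P'). Output: "P"
Token 2: literal('A'). Output: "PA"
Token 3: backref(off=1, len=1). Copied 'A' from pos 1. Output: "PAA"
Token 4: literal('U'). Output: "PAAU"
Token 5: backref(off=3, len=6) (overlapping!). Copied 'AAUAAU' from pos 1. Output: "PAAUAAUAAU"
Token 6: backref(off=7, len=2). Copied 'UA' from pos 3. Output: "PAAUAAUAAUUA"
Token 7: backref(off=2, len=1). Copied 'U' from pos 10. Output: "PAAUAAUAAUUAU"
Token 8: literal('D'). Output: "PAAUAAUAAUUAUD"
Token 9: backref(off=5, len=3). Copied 'UUA' from pos 9. Output: "PAAUAAUAAUUAUDUUA"

Answer: PAAUAAUAAUUAUDUUA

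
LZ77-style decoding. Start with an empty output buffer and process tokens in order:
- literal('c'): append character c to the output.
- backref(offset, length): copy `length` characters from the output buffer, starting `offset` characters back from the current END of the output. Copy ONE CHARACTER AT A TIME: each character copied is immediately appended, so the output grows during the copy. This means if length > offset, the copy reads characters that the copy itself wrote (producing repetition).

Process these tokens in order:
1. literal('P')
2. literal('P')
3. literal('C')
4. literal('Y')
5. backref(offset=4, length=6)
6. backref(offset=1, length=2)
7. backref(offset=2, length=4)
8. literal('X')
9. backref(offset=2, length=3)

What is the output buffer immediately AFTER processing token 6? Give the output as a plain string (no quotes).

Token 1: literal('P'). Output: "P"
Token 2: literal('P'). Output: "PP"
Token 3: literal('C'). Output: "PPC"
Token 4: literal('Y'). Output: "PPCY"
Token 5: backref(off=4, len=6) (overlapping!). Copied 'PPCYPP' from pos 0. Output: "PPCYPPCYPP"
Token 6: backref(off=1, len=2) (overlapping!). Copied 'PP' from pos 9. Output: "PPCYPPCYPPPP"

Answer: PPCYPPCYPPPP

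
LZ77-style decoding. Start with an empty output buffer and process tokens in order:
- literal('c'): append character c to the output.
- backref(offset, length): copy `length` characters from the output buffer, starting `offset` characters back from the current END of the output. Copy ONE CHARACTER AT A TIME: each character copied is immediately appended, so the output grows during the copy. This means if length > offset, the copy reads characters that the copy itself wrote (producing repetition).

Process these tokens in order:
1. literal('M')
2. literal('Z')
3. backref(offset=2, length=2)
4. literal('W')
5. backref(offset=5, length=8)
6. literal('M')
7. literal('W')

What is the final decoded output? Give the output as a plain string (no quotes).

Token 1: literal('M'). Output: "M"
Token 2: literal('Z'). Output: "MZ"
Token 3: backref(off=2, len=2). Copied 'MZ' from pos 0. Output: "MZMZ"
Token 4: literal('W'). Output: "MZMZW"
Token 5: backref(off=5, len=8) (overlapping!). Copied 'MZMZWMZM' from pos 0. Output: "MZMZWMZMZWMZM"
Token 6: literal('M'). Output: "MZMZWMZMZWMZMM"
Token 7: literal('W'). Output: "MZMZWMZMZWMZMMW"

Answer: MZMZWMZMZWMZMMW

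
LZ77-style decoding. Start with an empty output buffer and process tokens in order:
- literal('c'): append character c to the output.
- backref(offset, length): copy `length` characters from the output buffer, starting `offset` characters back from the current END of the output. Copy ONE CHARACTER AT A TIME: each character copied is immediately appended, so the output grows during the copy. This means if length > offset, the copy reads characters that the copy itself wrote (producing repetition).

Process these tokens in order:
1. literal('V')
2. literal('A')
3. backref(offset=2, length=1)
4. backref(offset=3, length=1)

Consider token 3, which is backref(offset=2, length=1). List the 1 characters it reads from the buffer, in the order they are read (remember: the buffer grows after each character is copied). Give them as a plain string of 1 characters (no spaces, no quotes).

Token 1: literal('V'). Output: "V"
Token 2: literal('A'). Output: "VA"
Token 3: backref(off=2, len=1). Buffer before: "VA" (len 2)
  byte 1: read out[0]='V', append. Buffer now: "VAV"

Answer: V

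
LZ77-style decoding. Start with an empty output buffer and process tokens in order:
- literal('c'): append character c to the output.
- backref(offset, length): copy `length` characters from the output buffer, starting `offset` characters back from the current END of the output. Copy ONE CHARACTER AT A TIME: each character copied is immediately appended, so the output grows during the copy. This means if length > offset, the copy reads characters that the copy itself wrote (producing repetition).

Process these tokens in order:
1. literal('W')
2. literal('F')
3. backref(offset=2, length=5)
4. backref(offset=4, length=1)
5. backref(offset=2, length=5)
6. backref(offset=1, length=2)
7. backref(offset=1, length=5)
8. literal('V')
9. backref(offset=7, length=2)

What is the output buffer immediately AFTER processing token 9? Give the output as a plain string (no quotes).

Token 1: literal('W'). Output: "W"
Token 2: literal('F'). Output: "WF"
Token 3: backref(off=2, len=5) (overlapping!). Copied 'WFWFW' from pos 0. Output: "WFWFWFW"
Token 4: backref(off=4, len=1). Copied 'F' from pos 3. Output: "WFWFWFWF"
Token 5: backref(off=2, len=5) (overlapping!). Copied 'WFWFW' from pos 6. Output: "WFWFWFWFWFWFW"
Token 6: backref(off=1, len=2) (overlapping!). Copied 'WW' from pos 12. Output: "WFWFWFWFWFWFWWW"
Token 7: backref(off=1, len=5) (overlapping!). Copied 'WWWWW' from pos 14. Output: "WFWFWFWFWFWFWWWWWWWW"
Token 8: literal('V'). Output: "WFWFWFWFWFWFWWWWWWWWV"
Token 9: backref(off=7, len=2). Copied 'WW' from pos 14. Output: "WFWFWFWFWFWFWWWWWWWWVWW"

Answer: WFWFWFWFWFWFWWWWWWWWVWW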